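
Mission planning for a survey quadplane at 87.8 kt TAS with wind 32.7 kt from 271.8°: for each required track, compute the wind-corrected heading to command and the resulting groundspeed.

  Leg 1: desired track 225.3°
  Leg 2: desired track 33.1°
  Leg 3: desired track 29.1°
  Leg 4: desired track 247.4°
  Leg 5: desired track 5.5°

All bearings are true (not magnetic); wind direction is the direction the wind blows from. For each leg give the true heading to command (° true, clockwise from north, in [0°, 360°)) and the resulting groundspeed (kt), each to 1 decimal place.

Leg 1: heading=241.0°, groundspeed=62.0 kt
Leg 2: heading=14.5°, groundspeed=100.2 kt
Leg 3: heading=9.8°, groundspeed=97.9 kt
Leg 4: heading=256.3°, groundspeed=57.0 kt
Leg 5: heading=343.7°, groundspeed=83.6 kt

Leg 1: desired track 225.3°; wind correction +15.7° → command heading 241.0°, groundspeed 62.0 kt
Leg 2: desired track 33.1°; wind correction -18.6° → command heading 14.5°, groundspeed 100.2 kt
Leg 3: desired track 29.1°; wind correction -19.3° → command heading 9.8°, groundspeed 97.9 kt
Leg 4: desired track 247.4°; wind correction +8.9° → command heading 256.3°, groundspeed 57.0 kt
Leg 5: desired track 5.5°; wind correction -21.8° → command heading 343.7°, groundspeed 83.6 kt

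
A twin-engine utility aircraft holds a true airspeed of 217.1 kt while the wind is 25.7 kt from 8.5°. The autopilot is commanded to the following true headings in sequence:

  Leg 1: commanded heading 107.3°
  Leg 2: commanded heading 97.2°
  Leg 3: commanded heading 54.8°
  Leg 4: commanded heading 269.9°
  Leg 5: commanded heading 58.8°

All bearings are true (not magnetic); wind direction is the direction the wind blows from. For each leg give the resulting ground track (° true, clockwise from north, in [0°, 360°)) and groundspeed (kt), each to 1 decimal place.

Leg 1: heading 107.3°; drift +6.6° → track 113.9°, groundspeed 222.5 kt
Leg 2: heading 97.2°; drift +6.8° → track 104.0°, groundspeed 218.0 kt
Leg 3: heading 54.8°; drift +5.3° → track 60.1°, groundspeed 200.2 kt
Leg 4: heading 269.9°; drift -6.6° → track 263.3°, groundspeed 222.4 kt
Leg 5: heading 58.8°; drift +5.6° → track 64.4°, groundspeed 201.7 kt

Leg 1: track=113.9°, groundspeed=222.5 kt
Leg 2: track=104.0°, groundspeed=218.0 kt
Leg 3: track=60.1°, groundspeed=200.2 kt
Leg 4: track=263.3°, groundspeed=222.4 kt
Leg 5: track=64.4°, groundspeed=201.7 kt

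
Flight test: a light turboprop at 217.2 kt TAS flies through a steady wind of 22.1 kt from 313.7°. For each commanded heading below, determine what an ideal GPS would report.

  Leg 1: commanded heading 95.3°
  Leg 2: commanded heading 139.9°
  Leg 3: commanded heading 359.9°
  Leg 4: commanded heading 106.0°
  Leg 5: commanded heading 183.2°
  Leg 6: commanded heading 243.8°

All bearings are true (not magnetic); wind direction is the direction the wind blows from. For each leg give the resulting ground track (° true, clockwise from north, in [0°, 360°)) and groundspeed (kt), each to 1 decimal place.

Leg 1: heading 95.3°; drift +3.3° → track 98.6°, groundspeed 234.9 kt
Leg 2: heading 139.9°; drift -0.6° → track 139.3°, groundspeed 239.2 kt
Leg 3: heading 359.9°; drift +4.5° → track 4.4°, groundspeed 202.5 kt
Leg 4: heading 106.0°; drift +2.5° → track 108.5°, groundspeed 237.0 kt
Leg 5: heading 183.2°; drift -4.2° → track 179.0°, groundspeed 232.2 kt
Leg 6: heading 243.8°; drift -5.7° → track 238.1°, groundspeed 210.6 kt

Leg 1: track=98.6°, groundspeed=234.9 kt
Leg 2: track=139.3°, groundspeed=239.2 kt
Leg 3: track=4.4°, groundspeed=202.5 kt
Leg 4: track=108.5°, groundspeed=237.0 kt
Leg 5: track=179.0°, groundspeed=232.2 kt
Leg 6: track=238.1°, groundspeed=210.6 kt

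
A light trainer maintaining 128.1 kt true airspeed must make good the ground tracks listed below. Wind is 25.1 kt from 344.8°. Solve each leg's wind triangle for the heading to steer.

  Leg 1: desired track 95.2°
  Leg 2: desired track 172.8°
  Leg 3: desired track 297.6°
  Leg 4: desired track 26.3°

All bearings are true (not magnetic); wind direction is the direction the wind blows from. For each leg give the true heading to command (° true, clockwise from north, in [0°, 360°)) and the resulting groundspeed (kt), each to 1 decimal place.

Leg 1: desired track 95.2°; wind correction -10.6° → command heading 84.6°, groundspeed 134.7 kt
Leg 2: desired track 172.8°; wind correction +1.6° → command heading 174.4°, groundspeed 152.9 kt
Leg 3: desired track 297.6°; wind correction +8.3° → command heading 305.9°, groundspeed 109.7 kt
Leg 4: desired track 26.3°; wind correction -7.5° → command heading 18.8°, groundspeed 108.2 kt

Leg 1: heading=84.6°, groundspeed=134.7 kt
Leg 2: heading=174.4°, groundspeed=152.9 kt
Leg 3: heading=305.9°, groundspeed=109.7 kt
Leg 4: heading=18.8°, groundspeed=108.2 kt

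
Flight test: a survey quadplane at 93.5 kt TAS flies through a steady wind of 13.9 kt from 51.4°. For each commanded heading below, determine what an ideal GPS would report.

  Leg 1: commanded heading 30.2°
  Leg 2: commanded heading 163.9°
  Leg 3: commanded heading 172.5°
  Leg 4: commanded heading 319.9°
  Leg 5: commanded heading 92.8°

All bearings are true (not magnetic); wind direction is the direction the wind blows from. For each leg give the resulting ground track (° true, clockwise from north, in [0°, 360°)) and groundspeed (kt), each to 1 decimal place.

Leg 1: heading 30.2°; drift -3.6° → track 26.6°, groundspeed 80.7 kt
Leg 2: heading 163.9°; drift +7.4° → track 171.3°, groundspeed 99.7 kt
Leg 3: heading 172.5°; drift +6.7° → track 179.2°, groundspeed 101.4 kt
Leg 4: heading 319.9°; drift -8.4° → track 311.5°, groundspeed 94.9 kt
Leg 5: heading 92.8°; drift +6.3° → track 99.1°, groundspeed 83.6 kt

Leg 1: track=26.6°, groundspeed=80.7 kt
Leg 2: track=171.3°, groundspeed=99.7 kt
Leg 3: track=179.2°, groundspeed=101.4 kt
Leg 4: track=311.5°, groundspeed=94.9 kt
Leg 5: track=99.1°, groundspeed=83.6 kt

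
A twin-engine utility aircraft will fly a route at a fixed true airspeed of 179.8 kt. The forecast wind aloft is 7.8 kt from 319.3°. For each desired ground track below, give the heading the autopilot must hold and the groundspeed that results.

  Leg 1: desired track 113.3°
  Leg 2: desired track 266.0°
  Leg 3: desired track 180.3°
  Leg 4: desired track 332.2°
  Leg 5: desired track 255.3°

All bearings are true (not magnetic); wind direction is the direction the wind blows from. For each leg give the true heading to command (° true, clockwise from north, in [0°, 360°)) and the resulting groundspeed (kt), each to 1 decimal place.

Leg 1: desired track 113.3°; wind correction -1.1° → command heading 112.2°, groundspeed 186.8 kt
Leg 2: desired track 266.0°; wind correction +2.0° → command heading 268.0°, groundspeed 175.0 kt
Leg 3: desired track 180.3°; wind correction +1.6° → command heading 181.9°, groundspeed 185.6 kt
Leg 4: desired track 332.2°; wind correction -0.6° → command heading 331.6°, groundspeed 172.2 kt
Leg 5: desired track 255.3°; wind correction +2.2° → command heading 257.5°, groundspeed 176.2 kt

Leg 1: heading=112.2°, groundspeed=186.8 kt
Leg 2: heading=268.0°, groundspeed=175.0 kt
Leg 3: heading=181.9°, groundspeed=185.6 kt
Leg 4: heading=331.6°, groundspeed=172.2 kt
Leg 5: heading=257.5°, groundspeed=176.2 kt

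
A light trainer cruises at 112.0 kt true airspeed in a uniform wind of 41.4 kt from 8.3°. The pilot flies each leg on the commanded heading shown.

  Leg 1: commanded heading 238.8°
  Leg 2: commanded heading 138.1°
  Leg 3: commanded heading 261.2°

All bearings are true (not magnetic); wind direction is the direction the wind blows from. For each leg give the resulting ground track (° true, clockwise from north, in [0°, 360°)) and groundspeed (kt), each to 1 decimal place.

Leg 1: track=225.8°, groundspeed=142.0 kt
Leg 2: track=151.0°, groundspeed=142.1 kt
Leg 3: track=243.5°, groundspeed=130.3 kt

Leg 1: heading 238.8°; drift -13.0° → track 225.8°, groundspeed 142.0 kt
Leg 2: heading 138.1°; drift +12.9° → track 151.0°, groundspeed 142.1 kt
Leg 3: heading 261.2°; drift -17.7° → track 243.5°, groundspeed 130.3 kt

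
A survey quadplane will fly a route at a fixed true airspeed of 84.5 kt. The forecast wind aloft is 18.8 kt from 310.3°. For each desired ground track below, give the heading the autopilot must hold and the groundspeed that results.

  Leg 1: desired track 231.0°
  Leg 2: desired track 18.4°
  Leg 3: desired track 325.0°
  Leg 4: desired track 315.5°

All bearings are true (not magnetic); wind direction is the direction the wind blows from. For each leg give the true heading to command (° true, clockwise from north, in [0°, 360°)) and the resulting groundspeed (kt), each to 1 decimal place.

Leg 1: heading=243.6°, groundspeed=79.0 kt
Leg 2: heading=6.5°, groundspeed=75.7 kt
Leg 3: heading=321.8°, groundspeed=66.2 kt
Leg 4: heading=314.3°, groundspeed=65.8 kt

Leg 1: desired track 231.0°; wind correction +12.6° → command heading 243.6°, groundspeed 79.0 kt
Leg 2: desired track 18.4°; wind correction -11.9° → command heading 6.5°, groundspeed 75.7 kt
Leg 3: desired track 325.0°; wind correction -3.2° → command heading 321.8°, groundspeed 66.2 kt
Leg 4: desired track 315.5°; wind correction -1.2° → command heading 314.3°, groundspeed 65.8 kt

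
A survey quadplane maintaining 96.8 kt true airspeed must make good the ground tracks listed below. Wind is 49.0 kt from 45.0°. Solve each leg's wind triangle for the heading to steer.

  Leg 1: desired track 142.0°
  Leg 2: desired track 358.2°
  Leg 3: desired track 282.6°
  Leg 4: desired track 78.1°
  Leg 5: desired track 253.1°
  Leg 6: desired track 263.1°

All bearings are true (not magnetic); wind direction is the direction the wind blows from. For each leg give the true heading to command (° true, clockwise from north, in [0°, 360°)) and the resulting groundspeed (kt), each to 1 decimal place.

Leg 1: desired track 142.0°; wind correction -30.2° → command heading 111.8°, groundspeed 89.7 kt
Leg 2: desired track 358.2°; wind correction +21.7° → command heading 19.9°, groundspeed 56.4 kt
Leg 3: desired track 282.6°; wind correction +25.3° → command heading 307.9°, groundspeed 113.8 kt
Leg 4: desired track 78.1°; wind correction -16.0° → command heading 62.1°, groundspeed 52.0 kt
Leg 5: desired track 253.1°; wind correction +13.8° → command heading 266.9°, groundspeed 137.2 kt
Leg 6: desired track 263.1°; wind correction +18.2° → command heading 281.3°, groundspeed 130.5 kt

Leg 1: heading=111.8°, groundspeed=89.7 kt
Leg 2: heading=19.9°, groundspeed=56.4 kt
Leg 3: heading=307.9°, groundspeed=113.8 kt
Leg 4: heading=62.1°, groundspeed=52.0 kt
Leg 5: heading=266.9°, groundspeed=137.2 kt
Leg 6: heading=281.3°, groundspeed=130.5 kt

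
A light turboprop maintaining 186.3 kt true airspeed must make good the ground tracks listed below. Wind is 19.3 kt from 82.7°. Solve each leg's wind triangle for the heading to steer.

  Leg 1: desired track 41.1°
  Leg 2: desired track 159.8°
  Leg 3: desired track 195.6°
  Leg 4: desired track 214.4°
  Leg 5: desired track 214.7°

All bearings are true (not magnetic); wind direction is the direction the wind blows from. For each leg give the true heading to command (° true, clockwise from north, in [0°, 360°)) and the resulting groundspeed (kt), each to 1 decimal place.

Leg 1: heading=45.0°, groundspeed=171.4 kt
Leg 2: heading=154.0°, groundspeed=181.0 kt
Leg 3: heading=190.1°, groundspeed=193.0 kt
Leg 4: heading=210.0°, groundspeed=198.6 kt
Leg 5: heading=210.3°, groundspeed=198.7 kt

Leg 1: desired track 41.1°; wind correction +3.9° → command heading 45.0°, groundspeed 171.4 kt
Leg 2: desired track 159.8°; wind correction -5.8° → command heading 154.0°, groundspeed 181.0 kt
Leg 3: desired track 195.6°; wind correction -5.5° → command heading 190.1°, groundspeed 193.0 kt
Leg 4: desired track 214.4°; wind correction -4.4° → command heading 210.0°, groundspeed 198.6 kt
Leg 5: desired track 214.7°; wind correction -4.4° → command heading 210.3°, groundspeed 198.7 kt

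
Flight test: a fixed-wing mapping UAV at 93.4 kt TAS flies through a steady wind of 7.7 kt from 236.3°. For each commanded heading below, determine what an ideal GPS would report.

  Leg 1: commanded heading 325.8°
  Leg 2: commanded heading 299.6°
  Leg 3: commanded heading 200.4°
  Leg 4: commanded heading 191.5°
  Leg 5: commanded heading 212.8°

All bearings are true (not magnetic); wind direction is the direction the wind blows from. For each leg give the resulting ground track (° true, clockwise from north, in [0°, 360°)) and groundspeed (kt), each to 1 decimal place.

Leg 1: track=330.5°, groundspeed=93.6 kt
Leg 2: track=304.0°, groundspeed=90.2 kt
Leg 3: track=197.4°, groundspeed=87.3 kt
Leg 4: track=188.0°, groundspeed=88.1 kt
Leg 5: track=210.8°, groundspeed=86.4 kt

Leg 1: heading 325.8°; drift +4.7° → track 330.5°, groundspeed 93.6 kt
Leg 2: heading 299.6°; drift +4.4° → track 304.0°, groundspeed 90.2 kt
Leg 3: heading 200.4°; drift -3.0° → track 197.4°, groundspeed 87.3 kt
Leg 4: heading 191.5°; drift -3.5° → track 188.0°, groundspeed 88.1 kt
Leg 5: heading 212.8°; drift -2.0° → track 210.8°, groundspeed 86.4 kt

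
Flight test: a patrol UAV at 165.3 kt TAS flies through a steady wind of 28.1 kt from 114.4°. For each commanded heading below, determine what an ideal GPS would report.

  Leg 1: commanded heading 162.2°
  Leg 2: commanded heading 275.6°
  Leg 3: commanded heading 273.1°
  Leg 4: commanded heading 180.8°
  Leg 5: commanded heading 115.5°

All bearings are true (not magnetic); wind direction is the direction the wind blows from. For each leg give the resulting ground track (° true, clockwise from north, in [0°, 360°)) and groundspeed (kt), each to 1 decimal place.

Leg 1: heading 162.2°; drift +8.1° → track 170.3°, groundspeed 147.9 kt
Leg 2: heading 275.6°; drift +2.7° → track 278.3°, groundspeed 192.1 kt
Leg 3: heading 273.1°; drift +3.1° → track 276.2°, groundspeed 191.8 kt
Leg 4: heading 180.8°; drift +9.5° → track 190.3°, groundspeed 156.2 kt
Leg 5: heading 115.5°; drift +0.2° → track 115.7°, groundspeed 137.2 kt

Leg 1: track=170.3°, groundspeed=147.9 kt
Leg 2: track=278.3°, groundspeed=192.1 kt
Leg 3: track=276.2°, groundspeed=191.8 kt
Leg 4: track=190.3°, groundspeed=156.2 kt
Leg 5: track=115.7°, groundspeed=137.2 kt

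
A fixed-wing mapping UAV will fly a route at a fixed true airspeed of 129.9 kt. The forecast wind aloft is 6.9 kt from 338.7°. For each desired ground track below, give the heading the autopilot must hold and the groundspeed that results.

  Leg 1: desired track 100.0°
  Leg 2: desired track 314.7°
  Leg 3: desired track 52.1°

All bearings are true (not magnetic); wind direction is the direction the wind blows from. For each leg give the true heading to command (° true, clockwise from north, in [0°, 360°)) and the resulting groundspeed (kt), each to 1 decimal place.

Leg 1: desired track 100.0°; wind correction -2.6° → command heading 97.4°, groundspeed 133.4 kt
Leg 2: desired track 314.7°; wind correction +1.2° → command heading 315.9°, groundspeed 123.6 kt
Leg 3: desired track 52.1°; wind correction -2.9° → command heading 49.2°, groundspeed 127.8 kt

Leg 1: heading=97.4°, groundspeed=133.4 kt
Leg 2: heading=315.9°, groundspeed=123.6 kt
Leg 3: heading=49.2°, groundspeed=127.8 kt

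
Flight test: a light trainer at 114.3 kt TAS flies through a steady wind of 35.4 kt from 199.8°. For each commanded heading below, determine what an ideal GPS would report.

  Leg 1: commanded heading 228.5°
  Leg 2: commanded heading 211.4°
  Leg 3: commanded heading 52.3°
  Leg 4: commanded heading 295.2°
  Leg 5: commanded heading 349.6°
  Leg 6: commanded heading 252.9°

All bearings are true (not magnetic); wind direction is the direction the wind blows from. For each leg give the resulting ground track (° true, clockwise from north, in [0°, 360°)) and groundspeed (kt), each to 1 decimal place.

Leg 1: track=240.0°, groundspeed=85.0 kt
Leg 2: track=216.5°, groundspeed=79.9 kt
Leg 3: track=44.8°, groundspeed=145.4 kt
Leg 4: track=311.9°, groundspeed=122.8 kt
Leg 5: track=356.6°, groundspeed=146.0 kt
Leg 6: track=269.8°, groundspeed=97.3 kt

Leg 1: heading 228.5°; drift +11.5° → track 240.0°, groundspeed 85.0 kt
Leg 2: heading 211.4°; drift +5.1° → track 216.5°, groundspeed 79.9 kt
Leg 3: heading 52.3°; drift -7.5° → track 44.8°, groundspeed 145.4 kt
Leg 4: heading 295.2°; drift +16.7° → track 311.9°, groundspeed 122.8 kt
Leg 5: heading 349.6°; drift +7.0° → track 356.6°, groundspeed 146.0 kt
Leg 6: heading 252.9°; drift +16.9° → track 269.8°, groundspeed 97.3 kt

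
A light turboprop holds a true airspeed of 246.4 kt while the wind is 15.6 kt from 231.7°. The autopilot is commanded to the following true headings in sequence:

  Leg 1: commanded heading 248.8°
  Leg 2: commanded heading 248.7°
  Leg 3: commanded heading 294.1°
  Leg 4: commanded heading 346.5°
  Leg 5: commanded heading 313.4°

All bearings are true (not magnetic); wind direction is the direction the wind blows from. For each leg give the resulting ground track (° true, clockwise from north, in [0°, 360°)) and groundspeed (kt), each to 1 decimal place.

Leg 1: heading 248.8°; drift +1.1° → track 249.9°, groundspeed 231.5 kt
Leg 2: heading 248.7°; drift +1.1° → track 249.8°, groundspeed 231.5 kt
Leg 3: heading 294.1°; drift +3.3° → track 297.4°, groundspeed 239.6 kt
Leg 4: heading 346.5°; drift +3.2° → track 349.7°, groundspeed 253.3 kt
Leg 5: heading 313.4°; drift +3.6° → track 317.0°, groundspeed 244.6 kt

Leg 1: track=249.9°, groundspeed=231.5 kt
Leg 2: track=249.8°, groundspeed=231.5 kt
Leg 3: track=297.4°, groundspeed=239.6 kt
Leg 4: track=349.7°, groundspeed=253.3 kt
Leg 5: track=317.0°, groundspeed=244.6 kt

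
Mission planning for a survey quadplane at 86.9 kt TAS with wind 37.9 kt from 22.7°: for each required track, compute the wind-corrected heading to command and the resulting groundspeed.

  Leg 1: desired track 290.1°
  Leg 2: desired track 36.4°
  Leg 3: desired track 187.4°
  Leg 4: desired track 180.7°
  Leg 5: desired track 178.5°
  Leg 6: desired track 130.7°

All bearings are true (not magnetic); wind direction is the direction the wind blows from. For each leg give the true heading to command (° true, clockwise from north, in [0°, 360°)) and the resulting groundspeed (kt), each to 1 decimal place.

Leg 1: heading=315.9°, groundspeed=79.9 kt
Leg 2: heading=30.5°, groundspeed=49.6 kt
Leg 3: heading=180.8°, groundspeed=122.9 kt
Leg 4: heading=171.3°, groundspeed=120.9 kt
Leg 5: heading=168.2°, groundspeed=120.1 kt
Leg 6: heading=106.2°, groundspeed=90.8 kt

Leg 1: desired track 290.1°; wind correction +25.8° → command heading 315.9°, groundspeed 79.9 kt
Leg 2: desired track 36.4°; wind correction -5.9° → command heading 30.5°, groundspeed 49.6 kt
Leg 3: desired track 187.4°; wind correction -6.6° → command heading 180.8°, groundspeed 122.9 kt
Leg 4: desired track 180.7°; wind correction -9.4° → command heading 171.3°, groundspeed 120.9 kt
Leg 5: desired track 178.5°; wind correction -10.3° → command heading 168.2°, groundspeed 120.1 kt
Leg 6: desired track 130.7°; wind correction -24.5° → command heading 106.2°, groundspeed 90.8 kt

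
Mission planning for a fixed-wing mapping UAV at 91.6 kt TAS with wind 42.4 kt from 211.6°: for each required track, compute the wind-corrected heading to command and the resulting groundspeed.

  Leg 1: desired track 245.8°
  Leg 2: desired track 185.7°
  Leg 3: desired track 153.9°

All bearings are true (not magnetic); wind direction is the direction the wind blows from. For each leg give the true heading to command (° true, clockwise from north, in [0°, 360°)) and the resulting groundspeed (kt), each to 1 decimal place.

Leg 1: desired track 245.8°; wind correction -15.1° → command heading 230.7°, groundspeed 53.4 kt
Leg 2: desired track 185.7°; wind correction +11.7° → command heading 197.4°, groundspeed 51.6 kt
Leg 3: desired track 153.9°; wind correction +23.0° → command heading 176.9°, groundspeed 61.6 kt

Leg 1: heading=230.7°, groundspeed=53.4 kt
Leg 2: heading=197.4°, groundspeed=51.6 kt
Leg 3: heading=176.9°, groundspeed=61.6 kt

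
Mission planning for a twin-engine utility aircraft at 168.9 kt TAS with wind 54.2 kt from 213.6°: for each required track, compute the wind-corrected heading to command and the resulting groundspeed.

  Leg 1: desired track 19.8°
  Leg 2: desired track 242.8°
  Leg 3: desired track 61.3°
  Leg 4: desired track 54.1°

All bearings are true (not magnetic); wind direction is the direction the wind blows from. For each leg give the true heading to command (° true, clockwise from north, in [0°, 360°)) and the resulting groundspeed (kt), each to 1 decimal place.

Leg 1: desired track 19.8°; wind correction -4.4° → command heading 15.4°, groundspeed 221.0 kt
Leg 2: desired track 242.8°; wind correction -9.0° → command heading 233.8°, groundspeed 119.5 kt
Leg 3: desired track 61.3°; wind correction +8.6° → command heading 69.9°, groundspeed 215.0 kt
Leg 4: desired track 54.1°; wind correction +6.5° → command heading 60.6°, groundspeed 218.6 kt

Leg 1: heading=15.4°, groundspeed=221.0 kt
Leg 2: heading=233.8°, groundspeed=119.5 kt
Leg 3: heading=69.9°, groundspeed=215.0 kt
Leg 4: heading=60.6°, groundspeed=218.6 kt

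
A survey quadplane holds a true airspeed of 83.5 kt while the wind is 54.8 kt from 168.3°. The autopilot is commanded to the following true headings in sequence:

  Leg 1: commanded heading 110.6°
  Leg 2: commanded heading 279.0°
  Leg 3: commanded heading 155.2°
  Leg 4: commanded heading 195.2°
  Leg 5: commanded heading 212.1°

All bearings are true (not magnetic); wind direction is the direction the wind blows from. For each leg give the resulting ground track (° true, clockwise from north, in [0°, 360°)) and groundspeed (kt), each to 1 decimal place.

Leg 1: heading 110.6°; drift -40.5° → track 70.1°, groundspeed 71.3 kt
Leg 2: heading 279.0°; drift +26.5° → track 305.5°, groundspeed 114.9 kt
Leg 3: heading 155.2°; drift -22.4° → track 132.8°, groundspeed 32.6 kt
Leg 4: heading 195.2°; drift +35.6° → track 230.8°, groundspeed 42.6 kt
Leg 5: heading 212.1°; drift +40.8° → track 252.9°, groundspeed 58.1 kt

Leg 1: track=70.1°, groundspeed=71.3 kt
Leg 2: track=305.5°, groundspeed=114.9 kt
Leg 3: track=132.8°, groundspeed=32.6 kt
Leg 4: track=230.8°, groundspeed=42.6 kt
Leg 5: track=252.9°, groundspeed=58.1 kt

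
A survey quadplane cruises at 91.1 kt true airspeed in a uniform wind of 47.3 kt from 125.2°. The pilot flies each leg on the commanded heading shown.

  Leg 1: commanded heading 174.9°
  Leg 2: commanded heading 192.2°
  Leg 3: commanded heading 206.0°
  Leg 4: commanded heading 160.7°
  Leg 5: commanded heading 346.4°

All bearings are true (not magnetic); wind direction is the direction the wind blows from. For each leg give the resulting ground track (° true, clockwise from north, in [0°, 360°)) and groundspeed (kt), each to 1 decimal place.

Leg 1: track=205.7°, groundspeed=70.4 kt
Leg 2: track=223.1°, groundspeed=84.7 kt
Leg 3: track=235.2°, groundspeed=95.7 kt
Leg 4: track=188.3°, groundspeed=59.3 kt
Leg 5: track=332.6°, groundspeed=130.5 kt

Leg 1: heading 174.9°; drift +30.8° → track 205.7°, groundspeed 70.4 kt
Leg 2: heading 192.2°; drift +30.9° → track 223.1°, groundspeed 84.7 kt
Leg 3: heading 206.0°; drift +29.2° → track 235.2°, groundspeed 95.7 kt
Leg 4: heading 160.7°; drift +27.6° → track 188.3°, groundspeed 59.3 kt
Leg 5: heading 346.4°; drift -13.8° → track 332.6°, groundspeed 130.5 kt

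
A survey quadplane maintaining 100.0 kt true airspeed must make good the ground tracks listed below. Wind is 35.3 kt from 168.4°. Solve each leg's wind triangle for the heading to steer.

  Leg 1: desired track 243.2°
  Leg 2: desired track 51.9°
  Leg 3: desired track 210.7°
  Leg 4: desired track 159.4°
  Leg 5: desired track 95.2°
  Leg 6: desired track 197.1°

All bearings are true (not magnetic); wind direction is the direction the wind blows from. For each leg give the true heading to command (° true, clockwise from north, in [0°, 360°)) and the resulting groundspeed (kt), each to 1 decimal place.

Leg 1: heading=223.3°, groundspeed=84.8 kt
Leg 2: heading=70.3°, groundspeed=110.6 kt
Leg 3: heading=197.0°, groundspeed=71.0 kt
Leg 4: heading=162.6°, groundspeed=65.0 kt
Leg 5: heading=115.0°, groundspeed=83.9 kt
Leg 6: heading=187.3°, groundspeed=67.6 kt

Leg 1: desired track 243.2°; wind correction -19.9° → command heading 223.3°, groundspeed 84.8 kt
Leg 2: desired track 51.9°; wind correction +18.4° → command heading 70.3°, groundspeed 110.6 kt
Leg 3: desired track 210.7°; wind correction -13.7° → command heading 197.0°, groundspeed 71.0 kt
Leg 4: desired track 159.4°; wind correction +3.2° → command heading 162.6°, groundspeed 65.0 kt
Leg 5: desired track 95.2°; wind correction +19.8° → command heading 115.0°, groundspeed 83.9 kt
Leg 6: desired track 197.1°; wind correction -9.8° → command heading 187.3°, groundspeed 67.6 kt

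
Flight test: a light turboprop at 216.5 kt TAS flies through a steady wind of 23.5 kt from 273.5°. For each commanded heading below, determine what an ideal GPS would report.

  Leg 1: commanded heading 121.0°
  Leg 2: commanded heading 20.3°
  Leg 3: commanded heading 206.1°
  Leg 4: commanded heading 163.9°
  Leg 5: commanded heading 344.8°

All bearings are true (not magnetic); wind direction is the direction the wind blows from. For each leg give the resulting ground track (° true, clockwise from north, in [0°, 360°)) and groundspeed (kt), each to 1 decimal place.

Leg 1: heading 121.0°; drift -2.6° → track 118.4°, groundspeed 237.6 kt
Leg 2: heading 20.3°; drift +5.8° → track 26.1°, groundspeed 224.4 kt
Leg 3: heading 206.1°; drift -6.0° → track 200.1°, groundspeed 208.6 kt
Leg 4: heading 163.9°; drift -5.6° → track 158.3°, groundspeed 225.5 kt
Leg 5: heading 344.8°; drift +6.1° → track 350.9°, groundspeed 210.1 kt

Leg 1: track=118.4°, groundspeed=237.6 kt
Leg 2: track=26.1°, groundspeed=224.4 kt
Leg 3: track=200.1°, groundspeed=208.6 kt
Leg 4: track=158.3°, groundspeed=225.5 kt
Leg 5: track=350.9°, groundspeed=210.1 kt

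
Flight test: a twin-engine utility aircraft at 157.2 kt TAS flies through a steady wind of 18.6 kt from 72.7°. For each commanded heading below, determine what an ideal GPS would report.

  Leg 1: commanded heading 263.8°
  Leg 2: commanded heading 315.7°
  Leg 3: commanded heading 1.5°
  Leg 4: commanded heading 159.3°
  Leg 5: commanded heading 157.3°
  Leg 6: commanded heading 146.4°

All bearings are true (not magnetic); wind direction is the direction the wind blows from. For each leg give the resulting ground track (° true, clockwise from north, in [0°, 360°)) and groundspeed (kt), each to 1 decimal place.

Leg 1: track=262.6°, groundspeed=175.5 kt
Leg 2: track=310.0°, groundspeed=166.5 kt
Leg 3: track=354.9°, groundspeed=152.2 kt
Leg 4: track=166.1°, groundspeed=157.2 kt
Leg 5: track=164.1°, groundspeed=156.5 kt
Leg 6: track=153.1°, groundspeed=153.0 kt

Leg 1: heading 263.8°; drift -1.2° → track 262.6°, groundspeed 175.5 kt
Leg 2: heading 315.7°; drift -5.7° → track 310.0°, groundspeed 166.5 kt
Leg 3: heading 1.5°; drift -6.6° → track 354.9°, groundspeed 152.2 kt
Leg 4: heading 159.3°; drift +6.8° → track 166.1°, groundspeed 157.2 kt
Leg 5: heading 157.3°; drift +6.8° → track 164.1°, groundspeed 156.5 kt
Leg 6: heading 146.4°; drift +6.7° → track 153.1°, groundspeed 153.0 kt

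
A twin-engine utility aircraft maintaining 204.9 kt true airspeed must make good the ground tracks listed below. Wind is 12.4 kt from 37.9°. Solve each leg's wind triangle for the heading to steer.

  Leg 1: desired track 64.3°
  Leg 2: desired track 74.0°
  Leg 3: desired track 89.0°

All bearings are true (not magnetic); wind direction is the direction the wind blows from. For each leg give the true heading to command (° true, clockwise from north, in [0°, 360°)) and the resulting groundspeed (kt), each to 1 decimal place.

Leg 1: heading=62.8°, groundspeed=193.7 kt
Leg 2: heading=72.0°, groundspeed=194.8 kt
Leg 3: heading=86.3°, groundspeed=196.9 kt

Leg 1: desired track 64.3°; wind correction -1.5° → command heading 62.8°, groundspeed 193.7 kt
Leg 2: desired track 74.0°; wind correction -2.0° → command heading 72.0°, groundspeed 194.8 kt
Leg 3: desired track 89.0°; wind correction -2.7° → command heading 86.3°, groundspeed 196.9 kt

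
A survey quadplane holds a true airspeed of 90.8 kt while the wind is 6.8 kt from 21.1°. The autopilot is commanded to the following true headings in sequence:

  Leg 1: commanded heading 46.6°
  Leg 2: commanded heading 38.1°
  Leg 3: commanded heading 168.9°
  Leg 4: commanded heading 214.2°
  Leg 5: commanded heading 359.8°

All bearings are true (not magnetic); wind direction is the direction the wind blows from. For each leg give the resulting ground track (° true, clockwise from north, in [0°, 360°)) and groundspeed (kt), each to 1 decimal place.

Leg 1: heading 46.6°; drift +2.0° → track 48.6°, groundspeed 84.7 kt
Leg 2: heading 38.1°; drift +1.4° → track 39.5°, groundspeed 84.3 kt
Leg 3: heading 168.9°; drift +2.1° → track 171.0°, groundspeed 96.6 kt
Leg 4: heading 214.2°; drift -0.9° → track 213.3°, groundspeed 97.4 kt
Leg 5: heading 359.8°; drift -1.7° → track 358.1°, groundspeed 84.5 kt

Leg 1: track=48.6°, groundspeed=84.7 kt
Leg 2: track=39.5°, groundspeed=84.3 kt
Leg 3: track=171.0°, groundspeed=96.6 kt
Leg 4: track=213.3°, groundspeed=97.4 kt
Leg 5: track=358.1°, groundspeed=84.5 kt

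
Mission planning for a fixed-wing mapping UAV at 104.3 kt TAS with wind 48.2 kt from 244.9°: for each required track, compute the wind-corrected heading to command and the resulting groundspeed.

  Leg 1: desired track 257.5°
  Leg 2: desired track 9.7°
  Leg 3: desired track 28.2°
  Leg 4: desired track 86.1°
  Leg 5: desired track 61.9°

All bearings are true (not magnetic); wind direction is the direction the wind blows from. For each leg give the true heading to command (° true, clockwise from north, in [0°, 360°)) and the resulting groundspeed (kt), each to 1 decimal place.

Leg 1: desired track 257.5°; wind correction -5.8° → command heading 251.7°, groundspeed 56.7 kt
Leg 2: desired track 9.7°; wind correction -22.3° → command heading 347.4°, groundspeed 124.0 kt
Leg 3: desired track 28.2°; wind correction -16.0° → command heading 12.2°, groundspeed 138.9 kt
Leg 4: desired track 86.1°; wind correction +9.6° → command heading 95.7°, groundspeed 147.8 kt
Leg 5: desired track 61.9°; wind correction -1.4° → command heading 60.5°, groundspeed 152.4 kt

Leg 1: heading=251.7°, groundspeed=56.7 kt
Leg 2: heading=347.4°, groundspeed=124.0 kt
Leg 3: heading=12.2°, groundspeed=138.9 kt
Leg 4: heading=95.7°, groundspeed=147.8 kt
Leg 5: heading=60.5°, groundspeed=152.4 kt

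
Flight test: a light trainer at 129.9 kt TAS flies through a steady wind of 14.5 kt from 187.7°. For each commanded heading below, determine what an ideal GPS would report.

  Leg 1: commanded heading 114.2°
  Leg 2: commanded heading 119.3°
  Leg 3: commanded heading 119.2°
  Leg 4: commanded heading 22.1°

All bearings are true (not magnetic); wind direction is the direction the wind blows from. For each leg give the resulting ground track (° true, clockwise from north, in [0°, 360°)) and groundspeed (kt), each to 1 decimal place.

Leg 1: track=107.9°, groundspeed=126.5 kt
Leg 2: track=113.1°, groundspeed=125.3 kt
Leg 3: track=113.0°, groundspeed=125.3 kt
Leg 4: track=20.7°, groundspeed=144.0 kt

Leg 1: heading 114.2°; drift -6.3° → track 107.9°, groundspeed 126.5 kt
Leg 2: heading 119.3°; drift -6.2° → track 113.1°, groundspeed 125.3 kt
Leg 3: heading 119.2°; drift -6.2° → track 113.0°, groundspeed 125.3 kt
Leg 4: heading 22.1°; drift -1.4° → track 20.7°, groundspeed 144.0 kt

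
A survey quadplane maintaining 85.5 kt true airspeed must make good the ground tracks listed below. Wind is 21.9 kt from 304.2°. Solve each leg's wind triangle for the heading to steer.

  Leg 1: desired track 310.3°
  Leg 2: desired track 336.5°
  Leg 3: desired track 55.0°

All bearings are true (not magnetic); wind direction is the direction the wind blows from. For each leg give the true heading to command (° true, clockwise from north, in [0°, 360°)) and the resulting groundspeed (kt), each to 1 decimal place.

Leg 1: desired track 310.3°; wind correction -1.6° → command heading 308.7°, groundspeed 63.7 kt
Leg 2: desired track 336.5°; wind correction -7.9° → command heading 328.6°, groundspeed 66.2 kt
Leg 3: desired track 55.0°; wind correction -13.9° → command heading 41.1°, groundspeed 90.8 kt

Leg 1: heading=308.7°, groundspeed=63.7 kt
Leg 2: heading=328.6°, groundspeed=66.2 kt
Leg 3: heading=41.1°, groundspeed=90.8 kt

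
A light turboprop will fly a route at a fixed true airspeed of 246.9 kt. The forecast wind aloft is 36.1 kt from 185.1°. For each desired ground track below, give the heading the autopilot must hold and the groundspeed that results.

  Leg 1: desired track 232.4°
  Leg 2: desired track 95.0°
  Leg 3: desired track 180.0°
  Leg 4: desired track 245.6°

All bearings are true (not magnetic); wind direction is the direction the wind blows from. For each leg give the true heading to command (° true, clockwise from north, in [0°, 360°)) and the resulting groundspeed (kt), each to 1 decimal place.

Leg 1: heading=226.2°, groundspeed=221.0 kt
Leg 2: heading=103.4°, groundspeed=244.3 kt
Leg 3: heading=180.7°, groundspeed=210.9 kt
Leg 4: heading=238.3°, groundspeed=227.1 kt

Leg 1: desired track 232.4°; wind correction -6.2° → command heading 226.2°, groundspeed 221.0 kt
Leg 2: desired track 95.0°; wind correction +8.4° → command heading 103.4°, groundspeed 244.3 kt
Leg 3: desired track 180.0°; wind correction +0.7° → command heading 180.7°, groundspeed 210.9 kt
Leg 4: desired track 245.6°; wind correction -7.3° → command heading 238.3°, groundspeed 227.1 kt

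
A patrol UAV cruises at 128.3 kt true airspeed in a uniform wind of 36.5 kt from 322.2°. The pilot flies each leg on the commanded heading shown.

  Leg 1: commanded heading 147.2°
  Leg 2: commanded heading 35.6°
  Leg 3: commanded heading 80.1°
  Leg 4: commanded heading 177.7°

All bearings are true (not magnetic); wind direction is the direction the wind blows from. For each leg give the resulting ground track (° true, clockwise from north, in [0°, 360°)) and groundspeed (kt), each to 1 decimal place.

Leg 1: heading 147.2°; drift -1.1° → track 146.1°, groundspeed 164.7 kt
Leg 2: heading 35.6°; drift +16.5° → track 52.1°, groundspeed 123.0 kt
Leg 3: heading 80.1°; drift +12.5° → track 92.6°, groundspeed 148.9 kt
Leg 4: heading 177.7°; drift -7.6° → track 170.1°, groundspeed 159.4 kt

Leg 1: track=146.1°, groundspeed=164.7 kt
Leg 2: track=52.1°, groundspeed=123.0 kt
Leg 3: track=92.6°, groundspeed=148.9 kt
Leg 4: track=170.1°, groundspeed=159.4 kt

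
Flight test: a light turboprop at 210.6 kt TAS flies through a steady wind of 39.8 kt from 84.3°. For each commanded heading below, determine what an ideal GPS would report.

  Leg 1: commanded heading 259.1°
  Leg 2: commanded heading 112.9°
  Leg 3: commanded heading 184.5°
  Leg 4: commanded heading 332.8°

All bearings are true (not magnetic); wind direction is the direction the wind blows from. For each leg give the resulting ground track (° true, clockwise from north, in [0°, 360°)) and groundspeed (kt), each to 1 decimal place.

Leg 1: track=259.9°, groundspeed=250.3 kt
Leg 2: track=119.1°, groundspeed=176.7 kt
Leg 3: track=194.7°, groundspeed=221.1 kt
Leg 4: track=323.5°, groundspeed=228.2 kt

Leg 1: heading 259.1°; drift +0.8° → track 259.9°, groundspeed 250.3 kt
Leg 2: heading 112.9°; drift +6.2° → track 119.1°, groundspeed 176.7 kt
Leg 3: heading 184.5°; drift +10.2° → track 194.7°, groundspeed 221.1 kt
Leg 4: heading 332.8°; drift -9.3° → track 323.5°, groundspeed 228.2 kt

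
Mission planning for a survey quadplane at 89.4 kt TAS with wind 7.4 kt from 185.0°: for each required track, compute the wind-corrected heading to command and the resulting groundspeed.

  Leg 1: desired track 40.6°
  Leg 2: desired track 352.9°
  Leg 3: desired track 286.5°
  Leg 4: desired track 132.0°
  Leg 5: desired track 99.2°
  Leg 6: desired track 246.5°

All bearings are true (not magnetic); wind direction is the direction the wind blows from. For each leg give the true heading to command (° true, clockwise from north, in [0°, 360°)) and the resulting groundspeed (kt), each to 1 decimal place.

Leg 1: desired track 40.6°; wind correction +2.8° → command heading 43.4°, groundspeed 95.3 kt
Leg 2: desired track 352.9°; wind correction -1.0° → command heading 351.9°, groundspeed 96.6 kt
Leg 3: desired track 286.5°; wind correction -4.7° → command heading 281.8°, groundspeed 90.6 kt
Leg 4: desired track 132.0°; wind correction +3.8° → command heading 135.8°, groundspeed 84.8 kt
Leg 5: desired track 99.2°; wind correction +4.7° → command heading 103.9°, groundspeed 88.6 kt
Leg 6: desired track 246.5°; wind correction -4.2° → command heading 242.3°, groundspeed 85.6 kt

Leg 1: heading=43.4°, groundspeed=95.3 kt
Leg 2: heading=351.9°, groundspeed=96.6 kt
Leg 3: heading=281.8°, groundspeed=90.6 kt
Leg 4: heading=135.8°, groundspeed=84.8 kt
Leg 5: heading=103.9°, groundspeed=88.6 kt
Leg 6: heading=242.3°, groundspeed=85.6 kt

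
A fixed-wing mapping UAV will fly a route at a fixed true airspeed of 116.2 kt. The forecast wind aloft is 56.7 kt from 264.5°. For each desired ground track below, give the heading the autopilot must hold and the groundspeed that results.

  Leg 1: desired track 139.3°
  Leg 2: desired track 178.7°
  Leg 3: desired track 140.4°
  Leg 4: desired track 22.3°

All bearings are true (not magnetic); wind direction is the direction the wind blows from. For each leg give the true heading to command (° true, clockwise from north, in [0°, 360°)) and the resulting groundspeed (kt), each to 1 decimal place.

Leg 1: desired track 139.3°; wind correction +23.5° → command heading 162.8°, groundspeed 139.2 kt
Leg 2: desired track 178.7°; wind correction +29.1° → command heading 207.8°, groundspeed 97.4 kt
Leg 3: desired track 140.4°; wind correction +23.8° → command heading 164.2°, groundspeed 138.1 kt
Leg 4: desired track 22.3°; wind correction -25.6° → command heading 356.7°, groundspeed 131.3 kt

Leg 1: heading=162.8°, groundspeed=139.2 kt
Leg 2: heading=207.8°, groundspeed=97.4 kt
Leg 3: heading=164.2°, groundspeed=138.1 kt
Leg 4: heading=356.7°, groundspeed=131.3 kt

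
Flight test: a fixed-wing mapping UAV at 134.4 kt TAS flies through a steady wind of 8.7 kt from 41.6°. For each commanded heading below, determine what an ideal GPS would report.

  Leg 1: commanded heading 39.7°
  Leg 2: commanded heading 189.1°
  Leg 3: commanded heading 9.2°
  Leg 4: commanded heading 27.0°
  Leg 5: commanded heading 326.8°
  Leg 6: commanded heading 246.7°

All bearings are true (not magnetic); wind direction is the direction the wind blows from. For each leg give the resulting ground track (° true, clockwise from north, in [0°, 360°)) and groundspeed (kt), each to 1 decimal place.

Leg 1: heading 39.7°; drift -0.1° → track 39.6°, groundspeed 125.7 kt
Leg 2: heading 189.1°; drift +1.9° → track 191.0°, groundspeed 141.8 kt
Leg 3: heading 9.2°; drift -2.1° → track 7.1°, groundspeed 127.1 kt
Leg 4: heading 27.0°; drift -1.0° → track 26.0°, groundspeed 126.0 kt
Leg 5: heading 326.8°; drift -3.6° → track 323.2°, groundspeed 132.4 kt
Leg 6: heading 246.7°; drift -1.5° → track 245.2°, groundspeed 142.3 kt

Leg 1: track=39.6°, groundspeed=125.7 kt
Leg 2: track=191.0°, groundspeed=141.8 kt
Leg 3: track=7.1°, groundspeed=127.1 kt
Leg 4: track=26.0°, groundspeed=126.0 kt
Leg 5: track=323.2°, groundspeed=132.4 kt
Leg 6: track=245.2°, groundspeed=142.3 kt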